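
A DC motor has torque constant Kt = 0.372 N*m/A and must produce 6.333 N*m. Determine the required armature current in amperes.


I = tau / Kt = 6.333/0.372 = 17.0242

17.0242 A


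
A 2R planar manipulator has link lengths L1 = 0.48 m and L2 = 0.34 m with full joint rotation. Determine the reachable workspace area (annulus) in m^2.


r_max = L1 + L2 = 0.8200, r_min = |L1 - L2| = 0.1400
A = pi*(r_max^2 - r_min^2) = pi*(0.6724 - 0.0196) = 2.0508

2.0508 m^2


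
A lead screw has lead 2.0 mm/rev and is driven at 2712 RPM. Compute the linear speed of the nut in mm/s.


v = lead * (RPM/60) = 2.0*2712/60 = 90.4000

90.4000 mm/s


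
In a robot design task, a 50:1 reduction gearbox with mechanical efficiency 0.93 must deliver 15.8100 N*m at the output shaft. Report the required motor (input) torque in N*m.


tau_in = tau_out / (N * eta) = 15.8100 / (50 * 0.93) = 0.3400

0.3400 N*m


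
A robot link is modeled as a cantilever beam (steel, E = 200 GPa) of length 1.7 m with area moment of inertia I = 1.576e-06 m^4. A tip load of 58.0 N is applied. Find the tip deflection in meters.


delta = F*L^3/(3*E*I) = 58.0*1.7^3/(3*2.000e+11*1.576e-06)
      = 284.954/945600 = 3.0135e-04

3.0135e-04 m


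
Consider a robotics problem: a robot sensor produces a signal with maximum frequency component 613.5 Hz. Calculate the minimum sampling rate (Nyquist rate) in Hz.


f_s,min = 2*f_max = 2*613.5 = 1227.0000

1227.0000 Hz


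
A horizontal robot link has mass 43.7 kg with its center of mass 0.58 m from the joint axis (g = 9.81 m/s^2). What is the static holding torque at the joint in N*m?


tau = m*g*L = 43.7 * 9.81 * 0.58 = 248.6443

248.6443 N*m


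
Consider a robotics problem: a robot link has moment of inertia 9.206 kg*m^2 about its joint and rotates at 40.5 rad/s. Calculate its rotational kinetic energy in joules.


KE = (1/2)*I*omega^2 = 0.5*9.206*40.5^2 = 7550.0707

7550.0707 J


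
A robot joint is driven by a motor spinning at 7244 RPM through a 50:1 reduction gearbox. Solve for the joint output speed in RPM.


omega_joint = omega_motor / N = 7244 / 50 = 144.8800

144.8800 RPM


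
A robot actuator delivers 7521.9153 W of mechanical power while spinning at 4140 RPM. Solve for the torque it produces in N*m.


omega = 4140 * 2*pi/60 = 433.539786 rad/s
tau = P / omega = 7521.9153 / 433.539786 = 17.3500

17.3500 N*m


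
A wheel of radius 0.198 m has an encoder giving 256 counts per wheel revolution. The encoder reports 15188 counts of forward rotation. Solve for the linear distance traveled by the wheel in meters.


revs = 15188/256 = 59.328125
d = revs * 2*pi*r = 59.328125 * 2*pi*0.198 = 73.8084

73.8084 m


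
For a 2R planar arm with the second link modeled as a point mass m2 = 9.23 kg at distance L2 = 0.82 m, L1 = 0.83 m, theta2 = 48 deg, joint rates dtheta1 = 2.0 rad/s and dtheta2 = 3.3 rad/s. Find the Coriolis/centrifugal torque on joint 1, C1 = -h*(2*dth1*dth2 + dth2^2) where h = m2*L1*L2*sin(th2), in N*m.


h = m2*L1*L2*sin(th2) = 9.23*0.83*0.82*sin(48 deg) = 4.668390
C1 = -h*(2*2.0*3.3 + 3.3^2) = -4.668390*24.0900 = -112.4615

-112.4615 N*m


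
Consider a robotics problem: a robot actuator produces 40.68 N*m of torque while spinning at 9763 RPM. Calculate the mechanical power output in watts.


omega = 9763 * 2*pi/60 = 1022.378969 rad/s
P = tau * omega = 40.68 * 1022.378969 = 41590.3765

41590.3765 W


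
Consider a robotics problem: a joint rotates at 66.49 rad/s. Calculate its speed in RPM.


RPM = 66.49 * 60/(2*pi) = 634.9327

634.9327 RPM


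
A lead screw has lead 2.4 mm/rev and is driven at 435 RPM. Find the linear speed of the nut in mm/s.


v = lead * (RPM/60) = 2.4*435/60 = 17.4000

17.4000 mm/s


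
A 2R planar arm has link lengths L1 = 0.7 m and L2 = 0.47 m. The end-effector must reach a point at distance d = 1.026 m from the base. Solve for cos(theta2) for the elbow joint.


cos(th2) = (d^2 - L1^2 - L2^2)/(2*L1*L2) = (1.026^2 - 0.7^2 - 0.47^2)/(2*0.7*0.47) = 0.5194

0.5194


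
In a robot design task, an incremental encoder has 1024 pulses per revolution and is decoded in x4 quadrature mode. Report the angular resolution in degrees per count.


resolution = 360 / (PPR * 4) = 360 / 4096 = 0.0879

0.0879 degrees


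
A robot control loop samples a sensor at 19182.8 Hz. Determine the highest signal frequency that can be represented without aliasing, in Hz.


f_max = f_s/2 = 19182.8/2 = 9591.4000

9591.4000 Hz


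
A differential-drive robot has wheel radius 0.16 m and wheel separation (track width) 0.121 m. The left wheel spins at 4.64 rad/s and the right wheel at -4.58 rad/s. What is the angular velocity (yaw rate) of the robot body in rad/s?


omega = r*(wR - wL)/L = 0.16*(-4.58 - (4.64))/0.121 = -12.1917

-12.1917 rad/s


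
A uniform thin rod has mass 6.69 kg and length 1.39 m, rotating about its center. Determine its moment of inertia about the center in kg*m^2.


I = (1/12)*m*L^2 = (1/12)*6.69*1.39^2 = 1.0771

1.0771 kg*m^2


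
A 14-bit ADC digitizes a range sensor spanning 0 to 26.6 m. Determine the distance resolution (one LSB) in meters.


res = range / 2^n = 26.6/2^14 = 26.6/16384 = 0.0016

0.0016 m


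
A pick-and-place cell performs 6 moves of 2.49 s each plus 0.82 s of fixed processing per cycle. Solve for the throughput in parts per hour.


T_cycle = 6*2.49 + 0.82 = 15.7600 s
rate = 3600/T = 228.4264

228.4264 parts/hour


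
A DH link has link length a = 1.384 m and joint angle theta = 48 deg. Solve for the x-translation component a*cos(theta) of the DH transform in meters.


a*cos(theta) = 1.384*cos(48 deg) = 0.9261

0.9261 m


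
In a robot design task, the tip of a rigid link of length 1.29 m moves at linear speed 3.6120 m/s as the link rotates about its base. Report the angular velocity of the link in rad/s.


omega = v / L = 3.6120 / 1.29 = 2.8000

2.8000 rad/s


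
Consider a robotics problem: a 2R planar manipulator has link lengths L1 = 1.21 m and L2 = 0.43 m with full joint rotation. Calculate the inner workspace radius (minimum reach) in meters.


r_min = |L1 - L2| = |1.21 - 0.43| = 0.7800

0.7800 m


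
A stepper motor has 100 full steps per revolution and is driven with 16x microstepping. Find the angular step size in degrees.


step = 360/(100*16) = 360/1600 = 0.2250

0.2250 degrees


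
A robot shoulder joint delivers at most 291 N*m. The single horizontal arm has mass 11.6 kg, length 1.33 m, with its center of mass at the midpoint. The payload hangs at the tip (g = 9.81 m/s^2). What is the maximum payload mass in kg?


tau_arm = m_arm*g*(L/2) = 11.6*9.81*1.33/2 = 75.6743 N*m
tau_payload = tau_max - tau_arm = 291 - 75.6743 = 215.3257
m_payload = tau_payload / (g*L) = 215.3257 / (9.81*1.33) = 16.5035

16.5035 kg


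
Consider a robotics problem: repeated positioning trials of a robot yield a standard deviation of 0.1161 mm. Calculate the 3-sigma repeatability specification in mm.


repeatability = 3*sigma = 3*0.1161 = 0.3483

0.3483 mm


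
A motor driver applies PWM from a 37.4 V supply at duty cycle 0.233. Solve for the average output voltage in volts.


V_avg = V_supply * D = 37.4*0.233 = 8.7142

8.7142 V


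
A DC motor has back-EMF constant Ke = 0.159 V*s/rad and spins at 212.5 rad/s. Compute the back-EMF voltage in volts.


V_emf = Ke * omega = 0.159*212.5 = 33.7875

33.7875 V


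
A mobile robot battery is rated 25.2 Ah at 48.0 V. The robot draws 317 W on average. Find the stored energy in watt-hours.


E = capacity * V = 25.2*48.0 = 1209.6000

1209.6000 Wh


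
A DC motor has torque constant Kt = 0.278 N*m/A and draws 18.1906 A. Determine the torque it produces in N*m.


tau = Kt * I = 0.278*18.1906 = 5.0570

5.0570 N*m


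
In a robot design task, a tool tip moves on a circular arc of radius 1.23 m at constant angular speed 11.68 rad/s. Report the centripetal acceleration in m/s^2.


a_c = omega^2 * r = 11.68^2 * 1.23 = 167.7996

167.7996 m/s^2


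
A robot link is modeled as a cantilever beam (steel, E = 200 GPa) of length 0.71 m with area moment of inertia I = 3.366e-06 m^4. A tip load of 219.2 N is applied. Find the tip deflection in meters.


delta = F*L^3/(3*E*I) = 219.2*0.71^3/(3*2.000e+11*3.366e-06)
      = 78.4540912/2019600 = 3.8846e-05

3.8846e-05 m


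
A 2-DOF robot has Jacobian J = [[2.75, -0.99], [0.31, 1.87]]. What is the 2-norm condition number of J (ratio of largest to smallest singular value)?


JJ^T eigenvalues: trace(JJ^T) = 12.1356, det(JJ^T) = det(J)^2 = 29.69596036
s_max^2 = (12.1356 + sqrt(28.48894592))/2 = 8.73655186
s_min^2 = (12.1356 - sqrt(28.48894592))/2 = 3.39904814
kappa = s_max/s_min = sqrt(8.73655186/3.39904814) = 1.6032

1.6032


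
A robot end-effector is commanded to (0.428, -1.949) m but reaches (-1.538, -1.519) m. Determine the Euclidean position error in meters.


dx = -1.538 - (0.428) = -1.9660, dy = -1.519 - (-1.949) = 0.4300
err = sqrt(3.865156 + 0.184900) = 2.0125

2.0125 m


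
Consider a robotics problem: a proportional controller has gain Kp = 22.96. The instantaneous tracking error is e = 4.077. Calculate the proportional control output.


u_P = Kp * e = 22.96 * 4.077 = 93.6079

93.6079


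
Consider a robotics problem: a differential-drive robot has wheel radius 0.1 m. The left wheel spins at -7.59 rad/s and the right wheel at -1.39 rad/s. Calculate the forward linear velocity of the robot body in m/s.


v = r*(wR + wL)/2 = 0.1*(-1.39 + -7.59)/2 = -0.4490

-0.4490 m/s


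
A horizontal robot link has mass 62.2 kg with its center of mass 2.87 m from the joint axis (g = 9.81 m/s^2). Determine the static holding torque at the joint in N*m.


tau = m*g*L = 62.2 * 9.81 * 2.87 = 1751.2223

1751.2223 N*m


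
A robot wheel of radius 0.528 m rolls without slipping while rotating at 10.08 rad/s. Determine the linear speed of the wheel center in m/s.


v = omega * r = 10.08 * 0.528 = 5.3222

5.3222 m/s


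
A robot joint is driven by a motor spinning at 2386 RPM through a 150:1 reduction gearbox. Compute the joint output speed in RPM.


omega_joint = omega_motor / N = 2386 / 150 = 15.9067

15.9067 RPM


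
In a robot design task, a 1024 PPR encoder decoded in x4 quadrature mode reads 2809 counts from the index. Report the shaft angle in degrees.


angle = counts * 360 / (PPR*4) = 2809 * 360 / 4096 = 246.8848

246.8848 degrees


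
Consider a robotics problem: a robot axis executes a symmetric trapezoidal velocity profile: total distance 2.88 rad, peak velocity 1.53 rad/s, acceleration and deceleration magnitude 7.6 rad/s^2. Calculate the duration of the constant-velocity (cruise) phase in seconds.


t_acc = v/a = 0.201316 s, d_acc = v^2/(2a) = 0.154007 rad each
d_cruise = 2.88 - 2*0.154007 = 2.571986 rad
t_cruise = d_cruise/v = 2.571986/1.53 = 1.6810

1.6810 s


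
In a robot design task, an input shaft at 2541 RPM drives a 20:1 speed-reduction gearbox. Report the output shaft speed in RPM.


omega_out = omega_in / N = 2541 / 20 = 127.0500

127.0500 RPM


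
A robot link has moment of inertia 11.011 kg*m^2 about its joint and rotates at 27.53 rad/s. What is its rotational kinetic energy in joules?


KE = (1/2)*I*omega^2 = 0.5*11.011*27.53^2 = 4172.6234

4172.6234 J


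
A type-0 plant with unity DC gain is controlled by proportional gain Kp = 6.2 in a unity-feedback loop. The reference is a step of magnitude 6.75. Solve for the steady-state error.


e_ss = R/(1 + Kp) = 6.75/(1 + 6.2) = 6.75/7.2000 = 0.9375

0.9375


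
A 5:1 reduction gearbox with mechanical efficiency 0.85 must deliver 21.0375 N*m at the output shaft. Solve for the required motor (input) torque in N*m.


tau_in = tau_out / (N * eta) = 21.0375 / (5 * 0.85) = 4.9500

4.9500 N*m


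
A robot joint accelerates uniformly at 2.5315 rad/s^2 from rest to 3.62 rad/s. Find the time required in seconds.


t = delta_omega / alpha = 3.62 / 2.5315 = 1.4300

1.4300 s


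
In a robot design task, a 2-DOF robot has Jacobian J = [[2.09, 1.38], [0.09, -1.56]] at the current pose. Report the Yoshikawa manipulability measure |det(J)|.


det(J) = 2.09*-1.56 - (1.38)*(0.09) = -3.3846
|det(J)| = 3.3846

3.3846


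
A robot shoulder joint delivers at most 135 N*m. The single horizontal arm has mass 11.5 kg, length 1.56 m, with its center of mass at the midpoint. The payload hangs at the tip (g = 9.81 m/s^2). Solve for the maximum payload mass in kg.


tau_arm = m_arm*g*(L/2) = 11.5*9.81*1.56/2 = 87.9957 N*m
tau_payload = tau_max - tau_arm = 135 - 87.9957 = 47.0043
m_payload = tau_payload / (g*L) = 47.0043 / (9.81*1.56) = 3.0715

3.0715 kg


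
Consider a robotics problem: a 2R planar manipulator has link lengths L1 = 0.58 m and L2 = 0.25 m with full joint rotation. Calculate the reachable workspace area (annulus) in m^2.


r_max = L1 + L2 = 0.8300, r_min = |L1 - L2| = 0.3300
A = pi*(r_max^2 - r_min^2) = pi*(0.6889 - 0.1089) = 1.8221

1.8221 m^2


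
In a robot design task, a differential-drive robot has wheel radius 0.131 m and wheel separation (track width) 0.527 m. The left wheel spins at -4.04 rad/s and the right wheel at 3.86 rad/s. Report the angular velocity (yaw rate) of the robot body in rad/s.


omega = r*(wR - wL)/L = 0.131*(3.86 - (-4.04))/0.527 = 1.9638

1.9638 rad/s


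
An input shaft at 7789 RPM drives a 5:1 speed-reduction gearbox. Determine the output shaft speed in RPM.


omega_out = omega_in / N = 7789 / 5 = 1557.8000

1557.8000 RPM


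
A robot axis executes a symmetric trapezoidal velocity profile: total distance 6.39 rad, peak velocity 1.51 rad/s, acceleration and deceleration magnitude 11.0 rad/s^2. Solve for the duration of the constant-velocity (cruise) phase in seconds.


t_acc = v/a = 0.137273 s, d_acc = v^2/(2a) = 0.103641 rad each
d_cruise = 6.39 - 2*0.103641 = 6.182718 rad
t_cruise = d_cruise/v = 6.182718/1.51 = 4.0945

4.0945 s


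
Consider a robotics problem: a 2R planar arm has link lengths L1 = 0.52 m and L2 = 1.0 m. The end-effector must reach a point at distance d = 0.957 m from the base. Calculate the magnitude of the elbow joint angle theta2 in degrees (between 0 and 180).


cos(th2) = (d^2 - L1^2 - L2^2)/(2*L1*L2) = (0.957^2 - 0.52^2 - 1.0^2)/(2*0.52*1.0) = -0.34091442
th2 = acos(-0.34091442) = 109.9326 deg

109.9326 degrees


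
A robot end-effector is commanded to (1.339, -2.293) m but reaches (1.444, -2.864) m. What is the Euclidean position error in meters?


dx = 1.444 - (1.339) = 0.1050, dy = -2.864 - (-2.293) = -0.5710
err = sqrt(0.011025 + 0.326041) = 0.5806

0.5806 m


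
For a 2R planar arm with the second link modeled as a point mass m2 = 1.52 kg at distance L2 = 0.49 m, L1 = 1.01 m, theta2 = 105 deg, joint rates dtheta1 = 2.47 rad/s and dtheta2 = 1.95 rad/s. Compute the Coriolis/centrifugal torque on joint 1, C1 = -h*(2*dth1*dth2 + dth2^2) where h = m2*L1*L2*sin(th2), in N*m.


h = m2*L1*L2*sin(th2) = 1.52*1.01*0.49*sin(105 deg) = 0.726616
C1 = -h*(2*2.47*1.95 + 1.95^2) = -0.726616*13.4355 = -9.7624

-9.7624 N*m


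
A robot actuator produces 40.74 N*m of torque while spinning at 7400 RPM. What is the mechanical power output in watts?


omega = 7400 * 2*pi/60 = 774.926188 rad/s
P = tau * omega = 40.74 * 774.926188 = 31570.4929

31570.4929 W


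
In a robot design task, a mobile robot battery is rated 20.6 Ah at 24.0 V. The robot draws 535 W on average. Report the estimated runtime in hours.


E = 20.6*24.0 = 494.4000 Wh
t = E/P = 494.4000/535 = 0.9241

0.9241 hours


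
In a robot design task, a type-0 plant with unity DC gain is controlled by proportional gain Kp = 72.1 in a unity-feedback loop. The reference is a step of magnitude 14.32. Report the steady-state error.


e_ss = R/(1 + Kp) = 14.32/(1 + 72.1) = 14.32/73.1000 = 0.1959

0.1959


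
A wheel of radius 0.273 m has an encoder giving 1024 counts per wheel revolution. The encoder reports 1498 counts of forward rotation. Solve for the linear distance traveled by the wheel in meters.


revs = 1498/1024 = 1.462891
d = revs * 2*pi*r = 1.462891 * 2*pi*0.273 = 2.5093

2.5093 m


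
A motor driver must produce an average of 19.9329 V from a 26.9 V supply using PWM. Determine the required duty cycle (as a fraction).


D = V_avg/V_supply = 19.9329/26.9 = 0.7410

0.7410


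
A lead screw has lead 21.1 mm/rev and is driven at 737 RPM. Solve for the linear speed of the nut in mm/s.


v = lead * (RPM/60) = 21.1*737/60 = 259.1783

259.1783 mm/s


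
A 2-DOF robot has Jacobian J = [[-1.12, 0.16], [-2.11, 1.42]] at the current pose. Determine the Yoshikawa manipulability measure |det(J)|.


det(J) = -1.12*1.42 - (0.16)*(-2.11) = -1.2528
|det(J)| = 1.2528

1.2528


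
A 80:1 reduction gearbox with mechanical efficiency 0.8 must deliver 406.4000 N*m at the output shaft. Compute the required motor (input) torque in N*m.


tau_in = tau_out / (N * eta) = 406.4000 / (80 * 0.8) = 6.3500

6.3500 N*m


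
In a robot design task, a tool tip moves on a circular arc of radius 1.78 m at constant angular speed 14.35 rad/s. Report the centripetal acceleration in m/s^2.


a_c = omega^2 * r = 14.35^2 * 1.78 = 366.5420

366.5420 m/s^2


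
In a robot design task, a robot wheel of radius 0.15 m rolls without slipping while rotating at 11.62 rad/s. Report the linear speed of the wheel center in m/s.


v = omega * r = 11.62 * 0.15 = 1.7430

1.7430 m/s


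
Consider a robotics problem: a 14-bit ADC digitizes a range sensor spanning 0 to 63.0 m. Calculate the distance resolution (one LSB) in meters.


res = range / 2^n = 63.0/2^14 = 63.0/16384 = 0.0038

0.0038 m


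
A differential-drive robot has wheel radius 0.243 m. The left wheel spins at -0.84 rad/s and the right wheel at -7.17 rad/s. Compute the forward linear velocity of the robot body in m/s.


v = r*(wR + wL)/2 = 0.243*(-7.17 + -0.84)/2 = -0.9732

-0.9732 m/s


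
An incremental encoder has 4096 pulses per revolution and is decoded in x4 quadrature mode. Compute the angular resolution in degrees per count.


resolution = 360 / (PPR * 4) = 360 / 16384 = 0.0220

0.0220 degrees


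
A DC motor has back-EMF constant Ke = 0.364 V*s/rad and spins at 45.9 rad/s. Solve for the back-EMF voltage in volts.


V_emf = Ke * omega = 0.364*45.9 = 16.7076

16.7076 V


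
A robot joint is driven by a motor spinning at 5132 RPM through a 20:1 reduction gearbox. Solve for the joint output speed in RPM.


omega_joint = omega_motor / N = 5132 / 20 = 256.6000

256.6000 RPM


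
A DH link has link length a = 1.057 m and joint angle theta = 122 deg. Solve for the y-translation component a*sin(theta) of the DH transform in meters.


a*sin(theta) = 1.057*sin(122 deg) = 0.8964

0.8964 m


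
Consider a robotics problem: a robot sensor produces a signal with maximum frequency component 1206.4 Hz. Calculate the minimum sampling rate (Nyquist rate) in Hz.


f_s,min = 2*f_max = 2*1206.4 = 2412.8000

2412.8000 Hz


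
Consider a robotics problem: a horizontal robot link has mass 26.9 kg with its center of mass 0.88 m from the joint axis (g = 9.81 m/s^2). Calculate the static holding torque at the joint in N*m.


tau = m*g*L = 26.9 * 9.81 * 0.88 = 232.2223

232.2223 N*m


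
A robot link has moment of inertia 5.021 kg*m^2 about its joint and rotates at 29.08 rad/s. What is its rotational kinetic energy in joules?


KE = (1/2)*I*omega^2 = 0.5*5.021*29.08^2 = 2122.9953

2122.9953 J


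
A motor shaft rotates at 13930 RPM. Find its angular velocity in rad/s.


omega = 13930 * 2*pi/60 = 1458.7462

1458.7462 rad/s


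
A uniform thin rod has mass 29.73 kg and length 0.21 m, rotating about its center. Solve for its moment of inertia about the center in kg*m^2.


I = (1/12)*m*L^2 = (1/12)*29.73*0.21^2 = 0.1093

0.1093 kg*m^2


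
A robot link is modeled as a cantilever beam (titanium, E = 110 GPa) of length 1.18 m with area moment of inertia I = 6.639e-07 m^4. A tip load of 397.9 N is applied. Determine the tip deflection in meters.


delta = F*L^3/(3*E*I) = 397.9*1.18^3/(3*1.100e+11*6.639e-07)
      = 653.7624328/219087 = 0.0030

0.0030 m


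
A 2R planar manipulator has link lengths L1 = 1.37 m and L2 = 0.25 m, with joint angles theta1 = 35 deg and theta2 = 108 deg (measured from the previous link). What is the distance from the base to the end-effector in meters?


x = L1*cos(th1) + L2*cos(th1+th2) = 0.922579
y = L1*sin(th1) + L2*sin(th1+th2) = 0.936253
d = sqrt(x^2 + y^2) = sqrt(0.851152 + 0.876570) = 1.3144

1.3144 m


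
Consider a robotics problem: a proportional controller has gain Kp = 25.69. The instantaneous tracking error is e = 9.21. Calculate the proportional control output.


u_P = Kp * e = 25.69 * 9.21 = 236.6049

236.6049


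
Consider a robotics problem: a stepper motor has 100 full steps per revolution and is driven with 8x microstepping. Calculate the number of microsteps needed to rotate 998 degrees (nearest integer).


step_size = 360/(100*8) = 360/800 = 0.450000 deg
n = 998/(360/800) = 998*800/360 = 2217.7778 -> 2218

2218 steps


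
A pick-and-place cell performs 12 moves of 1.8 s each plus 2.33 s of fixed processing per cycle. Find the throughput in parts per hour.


T_cycle = 12*1.8 + 2.33 = 23.9300 s
rate = 3600/T = 150.4388

150.4388 parts/hour


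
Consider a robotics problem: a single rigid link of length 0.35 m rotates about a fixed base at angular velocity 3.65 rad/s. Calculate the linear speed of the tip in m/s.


v = L*omega = 0.35 * 3.65 = 1.2775

1.2775 m/s


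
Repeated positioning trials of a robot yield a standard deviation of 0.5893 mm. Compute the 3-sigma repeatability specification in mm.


repeatability = 3*sigma = 3*0.5893 = 1.7679

1.7679 mm


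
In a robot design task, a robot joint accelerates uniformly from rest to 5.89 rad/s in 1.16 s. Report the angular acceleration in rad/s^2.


alpha = delta_omega / t = 5.89 / 1.16 = 5.0776

5.0776 rad/s^2


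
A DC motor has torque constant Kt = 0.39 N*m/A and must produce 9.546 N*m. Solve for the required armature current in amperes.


I = tau / Kt = 9.546/0.39 = 24.4769

24.4769 A


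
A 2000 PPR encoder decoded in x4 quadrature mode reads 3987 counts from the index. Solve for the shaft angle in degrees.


angle = counts * 360 / (PPR*4) = 3987 * 360 / 8000 = 179.4150

179.4150 degrees


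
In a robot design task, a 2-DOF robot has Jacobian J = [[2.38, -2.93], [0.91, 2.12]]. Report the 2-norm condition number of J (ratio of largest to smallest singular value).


JJ^T eigenvalues: trace(JJ^T) = 19.5718, det(JJ^T) = det(J)^2 = 59.47340161
s_max^2 = (19.5718 + sqrt(145.16174880))/2 = 15.81005448
s_min^2 = (19.5718 - sqrt(145.16174880))/2 = 3.76174552
kappa = s_max/s_min = sqrt(15.81005448/3.76174552) = 2.0501

2.0501


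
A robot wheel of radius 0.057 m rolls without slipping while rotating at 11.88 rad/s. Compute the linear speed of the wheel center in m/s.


v = omega * r = 11.88 * 0.057 = 0.6772

0.6772 m/s


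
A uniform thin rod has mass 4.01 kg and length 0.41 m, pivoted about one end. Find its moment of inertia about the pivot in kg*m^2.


I = (1/3)*m*L^2 = (1/3)*4.01*0.41^2 = 0.2247

0.2247 kg*m^2


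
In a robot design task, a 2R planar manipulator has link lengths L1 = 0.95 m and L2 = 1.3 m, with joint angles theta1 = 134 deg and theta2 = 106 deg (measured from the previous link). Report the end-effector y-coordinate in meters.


y = L1*sin(th1) + L2*sin(th1+th2) = 0.95*sin(134 deg) + 1.3*sin(240 deg) = -0.4425

-0.4425 m


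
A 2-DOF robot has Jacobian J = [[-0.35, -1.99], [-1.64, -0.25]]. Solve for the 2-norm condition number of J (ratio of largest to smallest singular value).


JJ^T eigenvalues: trace(JJ^T) = 6.8347, det(JJ^T) = det(J)^2 = 10.08761121
s_max^2 = (6.8347 + sqrt(6.36267925))/2 = 4.67856759
s_min^2 = (6.8347 - sqrt(6.36267925))/2 = 2.15613241
kappa = s_max/s_min = sqrt(4.67856759/2.15613241) = 1.4731

1.4731


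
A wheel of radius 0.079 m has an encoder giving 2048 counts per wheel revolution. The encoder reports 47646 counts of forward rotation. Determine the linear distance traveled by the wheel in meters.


revs = 47646/2048 = 23.264648
d = revs * 2*pi*r = 23.264648 * 2*pi*0.079 = 11.5479

11.5479 m


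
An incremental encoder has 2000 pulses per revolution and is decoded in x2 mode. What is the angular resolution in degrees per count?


resolution = 360 / (PPR * 2) = 360 / 4000 = 0.0900

0.0900 degrees


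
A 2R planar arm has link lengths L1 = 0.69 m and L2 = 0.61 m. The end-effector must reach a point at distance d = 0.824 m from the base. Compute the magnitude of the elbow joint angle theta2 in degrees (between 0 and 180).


cos(th2) = (d^2 - L1^2 - L2^2)/(2*L1*L2) = (0.824^2 - 0.69^2 - 0.61^2)/(2*0.69*0.61) = -0.20102637
th2 = acos(-0.20102637) = 101.5970 deg

101.5970 degrees


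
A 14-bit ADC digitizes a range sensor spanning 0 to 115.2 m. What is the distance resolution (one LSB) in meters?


res = range / 2^n = 115.2/2^14 = 115.2/16384 = 0.0070

0.0070 m


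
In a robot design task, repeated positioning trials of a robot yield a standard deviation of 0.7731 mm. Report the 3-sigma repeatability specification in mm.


repeatability = 3*sigma = 3*0.7731 = 2.3193

2.3193 mm


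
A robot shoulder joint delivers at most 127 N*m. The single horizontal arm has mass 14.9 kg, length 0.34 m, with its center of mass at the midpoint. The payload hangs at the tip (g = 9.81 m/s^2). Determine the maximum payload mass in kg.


tau_arm = m_arm*g*(L/2) = 14.9*9.81*0.34/2 = 24.8487 N*m
tau_payload = tau_max - tau_arm = 127 - 24.8487 = 102.1513
m_payload = tau_payload / (g*L) = 102.1513 / (9.81*0.34) = 30.6264

30.6264 kg


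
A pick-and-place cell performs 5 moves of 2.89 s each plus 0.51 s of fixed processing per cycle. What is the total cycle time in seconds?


T = 5*2.89 + 0.51 = 14.9600

14.9600 s


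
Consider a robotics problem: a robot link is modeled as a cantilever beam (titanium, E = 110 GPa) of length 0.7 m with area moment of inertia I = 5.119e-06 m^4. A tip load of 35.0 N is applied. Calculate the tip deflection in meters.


delta = F*L^3/(3*E*I) = 35.0*0.7^3/(3*1.100e+11*5.119e-06)
      = 12.005/1689270 = 7.1066e-06

7.1066e-06 m


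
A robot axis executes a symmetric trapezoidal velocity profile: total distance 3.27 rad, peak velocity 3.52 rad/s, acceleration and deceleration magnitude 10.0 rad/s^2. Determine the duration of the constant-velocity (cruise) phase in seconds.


t_acc = v/a = 0.352000 s, d_acc = v^2/(2a) = 0.619520 rad each
d_cruise = 3.27 - 2*0.619520 = 2.030960 rad
t_cruise = d_cruise/v = 2.030960/3.52 = 0.5770

0.5770 s


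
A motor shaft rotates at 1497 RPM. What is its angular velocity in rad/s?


omega = 1497 * 2*pi/60 = 156.7655

156.7655 rad/s


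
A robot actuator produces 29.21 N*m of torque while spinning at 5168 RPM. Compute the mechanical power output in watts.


omega = 5168 * 2*pi/60 = 541.191694 rad/s
P = tau * omega = 29.21 * 541.191694 = 15808.2094

15808.2094 W


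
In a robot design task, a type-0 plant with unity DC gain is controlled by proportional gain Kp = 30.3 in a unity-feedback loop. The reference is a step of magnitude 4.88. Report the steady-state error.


e_ss = R/(1 + Kp) = 4.88/(1 + 30.3) = 4.88/31.3000 = 0.1559

0.1559


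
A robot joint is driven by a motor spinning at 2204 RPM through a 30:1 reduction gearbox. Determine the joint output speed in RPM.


omega_joint = omega_motor / N = 2204 / 30 = 73.4667

73.4667 RPM


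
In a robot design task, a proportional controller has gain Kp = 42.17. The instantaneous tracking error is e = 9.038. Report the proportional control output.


u_P = Kp * e = 42.17 * 9.038 = 381.1325

381.1325


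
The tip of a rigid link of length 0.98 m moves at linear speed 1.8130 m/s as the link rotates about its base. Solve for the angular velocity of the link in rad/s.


omega = v / L = 1.8130 / 0.98 = 1.8500

1.8500 rad/s


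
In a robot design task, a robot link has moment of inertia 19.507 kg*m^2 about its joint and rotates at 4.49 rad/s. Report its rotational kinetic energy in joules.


KE = (1/2)*I*omega^2 = 0.5*19.507*4.49^2 = 196.6315

196.6315 J


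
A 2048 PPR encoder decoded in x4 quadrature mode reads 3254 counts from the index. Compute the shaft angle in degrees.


angle = counts * 360 / (PPR*4) = 3254 * 360 / 8192 = 142.9980

142.9980 degrees


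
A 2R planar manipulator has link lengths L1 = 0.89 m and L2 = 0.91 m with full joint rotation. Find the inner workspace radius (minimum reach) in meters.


r_min = |L1 - L2| = |0.89 - 0.91| = 0.0200

0.0200 m


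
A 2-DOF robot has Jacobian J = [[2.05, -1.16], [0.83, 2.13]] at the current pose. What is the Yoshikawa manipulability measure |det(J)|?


det(J) = 2.05*2.13 - (-1.16)*(0.83) = 5.3293
|det(J)| = 5.3293

5.3293


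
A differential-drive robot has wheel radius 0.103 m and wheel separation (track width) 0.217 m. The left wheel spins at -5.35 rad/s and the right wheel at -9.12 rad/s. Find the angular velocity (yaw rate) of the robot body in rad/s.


omega = r*(wR - wL)/L = 0.103*(-9.12 - (-5.35))/0.217 = -1.7894

-1.7894 rad/s


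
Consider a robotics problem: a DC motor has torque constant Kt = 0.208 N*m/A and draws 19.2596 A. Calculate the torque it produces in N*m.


tau = Kt * I = 0.208*19.2596 = 4.0060

4.0060 N*m


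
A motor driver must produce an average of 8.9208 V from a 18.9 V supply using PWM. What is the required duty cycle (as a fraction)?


D = V_avg/V_supply = 8.9208/18.9 = 0.4720

0.4720


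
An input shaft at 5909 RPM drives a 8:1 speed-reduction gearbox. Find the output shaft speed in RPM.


omega_out = omega_in / N = 5909 / 8 = 738.6250

738.6250 RPM


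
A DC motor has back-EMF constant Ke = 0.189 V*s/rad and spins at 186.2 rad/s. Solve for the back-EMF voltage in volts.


V_emf = Ke * omega = 0.189*186.2 = 35.1918

35.1918 V


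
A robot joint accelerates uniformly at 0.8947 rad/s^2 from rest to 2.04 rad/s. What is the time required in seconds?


t = delta_omega / alpha = 2.04 / 0.8947 = 2.2801

2.2801 s


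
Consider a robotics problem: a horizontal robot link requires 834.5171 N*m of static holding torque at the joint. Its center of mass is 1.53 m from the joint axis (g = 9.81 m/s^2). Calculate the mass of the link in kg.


m = tau / (g*L) = 834.5171 / (9.81 * 1.53) = 55.6000

55.6000 kg


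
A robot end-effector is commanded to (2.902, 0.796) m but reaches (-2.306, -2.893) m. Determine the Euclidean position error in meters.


dx = -2.306 - (2.902) = -5.2080, dy = -2.893 - (0.796) = -3.6890
err = sqrt(27.123264 + 13.608721) = 6.3822

6.3822 m


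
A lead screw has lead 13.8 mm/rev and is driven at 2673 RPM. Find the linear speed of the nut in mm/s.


v = lead * (RPM/60) = 13.8*2673/60 = 614.7900

614.7900 mm/s


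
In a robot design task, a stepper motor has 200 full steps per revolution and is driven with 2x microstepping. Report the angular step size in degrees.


step = 360/(200*2) = 360/400 = 0.9000

0.9000 degrees


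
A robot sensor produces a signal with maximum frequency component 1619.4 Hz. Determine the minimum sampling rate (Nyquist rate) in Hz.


f_s,min = 2*f_max = 2*1619.4 = 3238.8000

3238.8000 Hz


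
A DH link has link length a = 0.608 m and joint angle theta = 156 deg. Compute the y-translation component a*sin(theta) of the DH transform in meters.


a*sin(theta) = 0.608*sin(156 deg) = 0.2473

0.2473 m


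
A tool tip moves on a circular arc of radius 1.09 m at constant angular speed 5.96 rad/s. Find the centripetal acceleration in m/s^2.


a_c = omega^2 * r = 5.96^2 * 1.09 = 38.7185

38.7185 m/s^2


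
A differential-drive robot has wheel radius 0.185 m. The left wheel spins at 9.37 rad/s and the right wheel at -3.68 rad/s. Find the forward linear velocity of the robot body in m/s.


v = r*(wR + wL)/2 = 0.185*(-3.68 + 9.37)/2 = 0.5263

0.5263 m/s


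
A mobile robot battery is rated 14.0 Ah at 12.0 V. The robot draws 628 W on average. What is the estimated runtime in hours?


E = 14.0*12.0 = 168.0000 Wh
t = E/P = 168.0000/628 = 0.2675

0.2675 hours


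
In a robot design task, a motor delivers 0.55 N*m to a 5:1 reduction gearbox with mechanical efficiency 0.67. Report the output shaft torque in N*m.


tau_out = tau_in * N * eta = 0.55 * 5 * 0.67 = 1.8425

1.8425 N*m


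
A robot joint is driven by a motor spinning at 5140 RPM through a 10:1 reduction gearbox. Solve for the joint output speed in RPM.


omega_joint = omega_motor / N = 5140 / 10 = 514.0000

514.0000 RPM


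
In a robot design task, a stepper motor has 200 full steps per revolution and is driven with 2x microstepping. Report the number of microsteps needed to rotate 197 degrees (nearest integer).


step_size = 360/(200*2) = 360/400 = 0.900000 deg
n = 197/(360/400) = 197*400/360 = 218.8889 -> 219

219 steps


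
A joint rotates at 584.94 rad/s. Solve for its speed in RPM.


RPM = 584.94 * 60/(2*pi) = 5585.7655

5585.7655 RPM


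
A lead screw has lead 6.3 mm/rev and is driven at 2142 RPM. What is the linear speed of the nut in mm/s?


v = lead * (RPM/60) = 6.3*2142/60 = 224.9100

224.9100 mm/s


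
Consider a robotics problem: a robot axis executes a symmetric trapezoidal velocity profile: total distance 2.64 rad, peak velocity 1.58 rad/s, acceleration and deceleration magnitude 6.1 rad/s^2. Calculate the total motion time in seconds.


t_acc = v/a = 1.58/6.1 = 0.259016 s
d_acc = v^2/(2a) = 0.204623 rad (each ramp)
d_cruise = 2.64 - 2*0.204623 = 2.230754 rad
t_cruise = 2.230754/1.58 = 1.411870 s
t_total = 2*0.259016 + 1.411870 = 1.9299

1.9299 s


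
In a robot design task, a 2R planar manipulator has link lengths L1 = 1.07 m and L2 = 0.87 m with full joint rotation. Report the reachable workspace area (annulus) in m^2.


r_max = L1 + L2 = 1.9400, r_min = |L1 - L2| = 0.2000
A = pi*(r_max^2 - r_min^2) = pi*(3.7636 - 0.0400) = 11.6980

11.6980 m^2


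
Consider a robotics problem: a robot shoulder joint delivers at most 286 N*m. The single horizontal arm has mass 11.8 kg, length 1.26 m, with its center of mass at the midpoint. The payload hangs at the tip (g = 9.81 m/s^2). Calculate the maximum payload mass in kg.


tau_arm = m_arm*g*(L/2) = 11.8*9.81*1.26/2 = 72.9275 N*m
tau_payload = tau_max - tau_arm = 286 - 72.9275 = 213.0725
m_payload = tau_payload / (g*L) = 213.0725 / (9.81*1.26) = 17.2380

17.2380 kg


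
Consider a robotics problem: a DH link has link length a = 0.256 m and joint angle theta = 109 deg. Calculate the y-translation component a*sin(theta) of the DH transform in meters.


a*sin(theta) = 0.256*sin(109 deg) = 0.2421

0.2421 m


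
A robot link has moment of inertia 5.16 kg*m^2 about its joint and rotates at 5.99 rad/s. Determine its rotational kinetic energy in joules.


KE = (1/2)*I*omega^2 = 0.5*5.16*5.99^2 = 92.5707

92.5707 J


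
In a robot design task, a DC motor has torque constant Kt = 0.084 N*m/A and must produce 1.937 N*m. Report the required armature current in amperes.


I = tau / Kt = 1.937/0.084 = 23.0595

23.0595 A


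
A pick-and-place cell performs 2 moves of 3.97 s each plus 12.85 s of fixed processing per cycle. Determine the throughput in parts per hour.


T_cycle = 2*3.97 + 12.85 = 20.7900 s
rate = 3600/T = 173.1602

173.1602 parts/hour


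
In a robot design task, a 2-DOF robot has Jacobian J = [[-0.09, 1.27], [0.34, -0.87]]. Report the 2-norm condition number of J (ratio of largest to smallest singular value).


JJ^T eigenvalues: trace(JJ^T) = 2.4935, det(JJ^T) = det(J)^2 = 0.12496225
s_max^2 = (2.4935 + sqrt(5.71769325))/2 = 2.44233492
s_min^2 = (2.4935 - sqrt(5.71769325))/2 = 0.05116508
kappa = s_max/s_min = sqrt(2.44233492/0.05116508) = 6.9090

6.9090


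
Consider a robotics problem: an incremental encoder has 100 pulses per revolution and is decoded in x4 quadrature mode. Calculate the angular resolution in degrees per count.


resolution = 360 / (PPR * 4) = 360 / 400 = 0.9000

0.9000 degrees


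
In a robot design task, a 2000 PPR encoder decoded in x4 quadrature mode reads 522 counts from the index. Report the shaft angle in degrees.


angle = counts * 360 / (PPR*4) = 522 * 360 / 8000 = 23.4900

23.4900 degrees


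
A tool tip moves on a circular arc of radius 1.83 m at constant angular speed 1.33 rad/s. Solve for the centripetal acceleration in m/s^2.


a_c = omega^2 * r = 1.33^2 * 1.83 = 3.2371

3.2371 m/s^2


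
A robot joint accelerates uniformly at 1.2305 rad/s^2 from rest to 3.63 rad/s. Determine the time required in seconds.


t = delta_omega / alpha = 3.63 / 1.2305 = 2.9500

2.9500 s


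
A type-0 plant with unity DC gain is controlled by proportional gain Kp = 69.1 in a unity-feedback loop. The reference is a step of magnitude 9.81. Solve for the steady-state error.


e_ss = R/(1 + Kp) = 9.81/(1 + 69.1) = 9.81/70.1000 = 0.1399

0.1399


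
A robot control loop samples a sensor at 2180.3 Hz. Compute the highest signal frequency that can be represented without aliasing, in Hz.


f_max = f_s/2 = 2180.3/2 = 1090.1500

1090.1500 Hz


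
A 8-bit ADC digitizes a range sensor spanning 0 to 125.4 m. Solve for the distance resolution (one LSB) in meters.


res = range / 2^n = 125.4/2^8 = 125.4/256 = 0.4898

0.4898 m


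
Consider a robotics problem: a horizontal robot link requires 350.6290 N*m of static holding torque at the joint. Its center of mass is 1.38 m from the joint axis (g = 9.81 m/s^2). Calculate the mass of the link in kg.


m = tau / (g*L) = 350.6290 / (9.81 * 1.38) = 25.9000

25.9000 kg


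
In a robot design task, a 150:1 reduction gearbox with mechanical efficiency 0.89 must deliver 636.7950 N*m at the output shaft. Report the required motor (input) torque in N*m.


tau_in = tau_out / (N * eta) = 636.7950 / (150 * 0.89) = 4.7700

4.7700 N*m


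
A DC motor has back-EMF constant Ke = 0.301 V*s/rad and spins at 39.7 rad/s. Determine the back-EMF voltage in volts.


V_emf = Ke * omega = 0.301*39.7 = 11.9497

11.9497 V


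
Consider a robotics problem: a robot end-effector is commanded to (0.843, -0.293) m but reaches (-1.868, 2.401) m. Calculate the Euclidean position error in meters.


dx = -1.868 - (0.843) = -2.7110, dy = 2.401 - (-0.293) = 2.6940
err = sqrt(7.349521 + 7.257636) = 3.8219

3.8219 m


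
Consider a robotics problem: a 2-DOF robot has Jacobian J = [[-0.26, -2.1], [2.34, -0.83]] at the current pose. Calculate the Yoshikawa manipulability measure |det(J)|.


det(J) = -0.26*-0.83 - (-2.1)*(2.34) = 5.1298
|det(J)| = 5.1298

5.1298


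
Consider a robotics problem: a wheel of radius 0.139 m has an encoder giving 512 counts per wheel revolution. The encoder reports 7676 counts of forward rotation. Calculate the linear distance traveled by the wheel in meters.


revs = 7676/512 = 14.992188
d = revs * 2*pi*r = 14.992188 * 2*pi*0.139 = 13.0936

13.0936 m


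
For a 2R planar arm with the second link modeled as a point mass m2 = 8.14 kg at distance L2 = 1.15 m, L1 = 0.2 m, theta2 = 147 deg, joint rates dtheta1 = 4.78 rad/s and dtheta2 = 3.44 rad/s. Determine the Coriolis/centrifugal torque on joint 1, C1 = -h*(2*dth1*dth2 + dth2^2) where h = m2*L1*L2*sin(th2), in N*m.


h = m2*L1*L2*sin(th2) = 8.14*0.2*1.15*sin(147 deg) = 1.019673
C1 = -h*(2*4.78*3.44 + 3.44^2) = -1.019673*44.7200 = -45.5998

-45.5998 N*m


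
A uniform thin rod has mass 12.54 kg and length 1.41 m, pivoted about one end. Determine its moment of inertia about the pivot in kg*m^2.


I = (1/3)*m*L^2 = (1/3)*12.54*1.41^2 = 8.3103

8.3103 kg*m^2


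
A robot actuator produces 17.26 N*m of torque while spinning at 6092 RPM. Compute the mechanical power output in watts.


omega = 6092 * 2*pi/60 = 637.952748 rad/s
P = tau * omega = 17.26 * 637.952748 = 11011.0644

11011.0644 W
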